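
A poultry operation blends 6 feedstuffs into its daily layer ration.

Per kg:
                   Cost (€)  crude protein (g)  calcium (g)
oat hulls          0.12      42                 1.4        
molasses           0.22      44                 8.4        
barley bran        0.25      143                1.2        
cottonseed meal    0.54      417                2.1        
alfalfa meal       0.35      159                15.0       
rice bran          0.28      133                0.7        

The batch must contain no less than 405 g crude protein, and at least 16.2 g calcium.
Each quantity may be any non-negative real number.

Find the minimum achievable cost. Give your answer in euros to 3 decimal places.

Let x1 = kg of oat hulls, x2 = kg of molasses, x3 = kg of barley bran, x4 = kg of cottonseed meal, x5 = kg of alfalfa meal, x6 = kg of rice bran.
Minimise 0.12x1 + 0.22x2 + 0.25x3 + 0.54x4 + 0.35x5 + 0.28x6 s.t.:
  42x1 + 44x2 + 143x3 + 417x4 + 159x5 + 133x6 ≥ 405   (crude protein)
  1.4x1 + 8.4x2 + 1.2x3 + 2.1x4 + 15x5 + 0.7x6 ≥ 16.2   (calcium)
  x1, x2, x3, x4, x5, x6 ≥ 0.
At the optimum only cottonseed meal, alfalfa meal are positive (oat hulls, molasses, barley bran, rice bran = 0). The crude protein and calcium requirements are met with equality.
Solving gives x4 = 0.591, x5 = 0.9973.
Cost = 0.54·0.591 + 0.35·0.9973 = 0.66820.

€0.668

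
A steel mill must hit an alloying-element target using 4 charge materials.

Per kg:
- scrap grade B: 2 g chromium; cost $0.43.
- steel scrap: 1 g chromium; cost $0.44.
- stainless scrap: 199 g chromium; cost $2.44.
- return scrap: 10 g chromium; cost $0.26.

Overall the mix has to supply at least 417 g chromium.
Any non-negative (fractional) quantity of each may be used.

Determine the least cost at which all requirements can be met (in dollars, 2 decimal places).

$5.11

Treat it as an LP. Let x1 = kg of scrap grade B, x2 = kg of steel scrap, x3 = kg of stainless scrap, x4 = kg of return scrap.
Minimise 0.43x1 + 0.44x2 + 2.44x3 + 0.26x4 s.t.:
  2x1 + 1x2 + 199x3 + 10x4 ≥ 417   (chromium)
  x1, x2, x3, x4 ≥ 0.
The minimum-cost mix takes nothing from scrap grade B, steel scrap, return scrap — only stainless scrap. Binding constraint: chromium.
Optimal quantities: stainless scrap = 2.095 kg.
Total cost: 2.44·2.095 = 5.1118.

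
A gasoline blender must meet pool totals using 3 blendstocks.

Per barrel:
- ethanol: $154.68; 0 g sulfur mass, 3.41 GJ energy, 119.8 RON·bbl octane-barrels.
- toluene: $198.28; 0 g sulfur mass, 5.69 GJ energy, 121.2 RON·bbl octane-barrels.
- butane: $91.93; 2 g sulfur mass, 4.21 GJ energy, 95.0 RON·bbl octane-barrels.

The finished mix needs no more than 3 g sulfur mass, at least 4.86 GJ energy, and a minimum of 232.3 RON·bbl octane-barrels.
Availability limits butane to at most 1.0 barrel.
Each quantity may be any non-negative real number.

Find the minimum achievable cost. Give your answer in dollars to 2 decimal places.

This is a linear program. Let x1 = barrels of ethanol, x2 = barrels of toluene, x3 = barrels of butane.
Minimise 154.68x1 + 198.28x2 + 91.93x3 subject to:
  2x3 ≤ 3   (sulfur mass)
  3.41x1 + 5.69x2 + 4.21x3 ≥ 4.86   (energy)
  119.8x1 + 121.2x2 + 95x3 ≥ 232.3   (octane-barrels)
  x3 ≤ 1
  x1, x2, x3 ≥ 0.
The minimum-cost mix takes nothing from toluene — only ethanol, butane. There the octane-barrels and the butane cap constraints are tight.
That vertex is x1 = 1.1461, x3 = 1.
Cost = 154.68·1.1461 + 91.93·1 = 269.2087.

$269.21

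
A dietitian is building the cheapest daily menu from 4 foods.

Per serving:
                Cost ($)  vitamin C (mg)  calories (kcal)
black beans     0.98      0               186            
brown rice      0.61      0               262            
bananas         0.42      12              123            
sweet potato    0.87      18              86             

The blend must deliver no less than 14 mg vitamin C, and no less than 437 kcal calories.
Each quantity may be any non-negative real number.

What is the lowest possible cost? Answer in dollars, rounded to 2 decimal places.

$1.17

Let x1 = servings of black beans, x2 = servings of brown rice, x3 = servings of bananas, x4 = servings of sweet potato.
Minimize 0.98x1 + 0.61x2 + 0.42x3 + 0.87x4 s.t.:
  12x3 + 18x4 ≥ 14   (vitamin C)
  186x1 + 262x2 + 123x3 + 86x4 ≥ 437   (calories)
  x1, x2, x3, x4 ≥ 0.
The optimal basis is {brown rice, bananas}; black beans, sweet potato drop out. The vitamin C and calories requirements are met with equality.
That vertex is x2 = 1.12, x3 = 1.167.
Cost = 0.61·1.12 + 0.42·1.167 = 1.1733.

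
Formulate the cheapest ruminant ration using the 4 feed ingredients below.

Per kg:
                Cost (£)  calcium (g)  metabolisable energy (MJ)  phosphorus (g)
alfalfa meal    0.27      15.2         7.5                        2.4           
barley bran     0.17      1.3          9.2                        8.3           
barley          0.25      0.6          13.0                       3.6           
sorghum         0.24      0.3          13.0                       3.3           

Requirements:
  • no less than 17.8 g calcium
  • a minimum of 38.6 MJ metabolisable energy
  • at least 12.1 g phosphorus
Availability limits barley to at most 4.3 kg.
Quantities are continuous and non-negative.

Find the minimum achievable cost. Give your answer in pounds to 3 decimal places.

£0.828

Let x1 = kg of alfalfa meal, x2 = kg of barley bran, x3 = kg of barley, x4 = kg of sorghum.
Minimize 0.27x1 + 0.17x2 + 0.25x3 + 0.24x4 s.t.:
  15.2x1 + 1.3x2 + 0.6x3 + 0.3x4 ≥ 17.8   (calcium)
  7.5x1 + 9.2x2 + 13x3 + 13x4 ≥ 38.6   (metabolisable energy)
  2.4x1 + 8.3x2 + 3.6x3 + 3.3x4 ≥ 12.1   (phosphorus)
  x3 ≤ 4.3
  x1, x2, x3, x4 ≥ 0.
At the optimum only alfalfa meal, barley bran are positive (barley, sorghum = 0). Binding constraints: calcium and metabolisable energy.
Optimal quantities: alfalfa meal = 0.8731 kg, barley bran = 3.484 kg.
Hence cost = 0.27·0.8731 + 0.17·3.484 = £0.82802.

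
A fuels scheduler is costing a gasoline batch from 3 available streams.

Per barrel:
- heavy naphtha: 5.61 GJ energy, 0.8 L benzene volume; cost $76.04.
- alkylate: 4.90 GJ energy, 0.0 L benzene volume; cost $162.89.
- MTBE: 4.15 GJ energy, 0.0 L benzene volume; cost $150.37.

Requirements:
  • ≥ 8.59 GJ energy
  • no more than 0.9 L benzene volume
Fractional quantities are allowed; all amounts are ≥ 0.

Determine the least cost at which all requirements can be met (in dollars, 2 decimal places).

$161.30

Set it up as a linear program. Let x1 = barrels of heavy naphtha, x2 = barrels of alkylate, x3 = barrels of MTBE.
min 76.04x1 + 162.89x2 + 150.37x3 subject to:
  5.61x1 + 4.9x2 + 4.15x3 ≥ 8.59   (energy)
  0.8x1 ≤ 0.9   (benzene volume)
  x1, x2, x3 ≥ 0.
At the optimum only heavy naphtha, alkylate are positive (MTBE = 0). Binding constraints: energy and benzene volume.
So heavy naphtha = 1.125 barrels, alkylate = 0.46505 barrels.
Objective = 76.04·1.125 + 162.89·0.46505 = 161.2970.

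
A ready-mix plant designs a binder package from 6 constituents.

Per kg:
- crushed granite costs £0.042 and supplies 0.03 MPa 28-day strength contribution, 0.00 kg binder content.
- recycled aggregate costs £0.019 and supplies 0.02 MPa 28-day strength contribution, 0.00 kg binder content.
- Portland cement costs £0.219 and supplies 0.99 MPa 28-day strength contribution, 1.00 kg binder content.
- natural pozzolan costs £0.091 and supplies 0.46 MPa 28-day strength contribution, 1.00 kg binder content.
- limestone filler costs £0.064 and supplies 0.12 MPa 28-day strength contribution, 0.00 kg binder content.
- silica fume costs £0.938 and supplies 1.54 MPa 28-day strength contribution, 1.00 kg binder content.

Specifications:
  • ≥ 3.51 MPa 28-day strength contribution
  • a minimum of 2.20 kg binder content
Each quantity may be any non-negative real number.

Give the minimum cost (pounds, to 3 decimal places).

£0.694

Let x1 = kg of crushed granite, x2 = kg of recycled aggregate, x3 = kg of Portland cement, x4 = kg of natural pozzolan, x5 = kg of limestone filler, x6 = kg of silica fume.
min 0.042x1 + 0.019x2 + 0.219x3 + 0.091x4 + 0.064x5 + 0.938x6 with:
  0.03x1 + 0.02x2 + 0.99x3 + 0.46x4 + 0.12x5 + 1.54x6 ≥ 3.51   (28-day strength contribution)
  1x3 + 1x4 + 1x6 ≥ 2.2   (binder content)
  x1, x2, x3, x4, x5, x6 ≥ 0.
At the optimum only natural pozzolan is positive (crushed granite, recycled aggregate, Portland cement, limestone filler, silica fume = 0). There the 28-day strength contribution constraint is tight.
Solving gives x4 = 7.63.
Total cost: 0.091·7.63 = 0.69433.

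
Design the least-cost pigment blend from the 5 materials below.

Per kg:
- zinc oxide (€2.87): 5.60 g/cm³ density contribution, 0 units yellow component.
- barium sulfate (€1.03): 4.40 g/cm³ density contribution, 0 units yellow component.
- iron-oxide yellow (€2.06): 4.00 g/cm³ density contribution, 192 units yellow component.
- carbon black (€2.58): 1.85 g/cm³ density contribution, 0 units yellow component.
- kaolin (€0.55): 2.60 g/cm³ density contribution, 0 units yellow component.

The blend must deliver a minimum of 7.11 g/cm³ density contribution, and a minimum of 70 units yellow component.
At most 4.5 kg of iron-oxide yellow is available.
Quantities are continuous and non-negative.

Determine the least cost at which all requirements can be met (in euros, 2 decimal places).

€1.95

Let x1 = kg of zinc oxide, x2 = kg of barium sulfate, x3 = kg of iron-oxide yellow, x4 = kg of carbon black, x5 = kg of kaolin.
Minimise 2.87x1 + 1.03x2 + 2.06x3 + 2.58x4 + 0.55x5 subject to:
  5.6x1 + 4.4x2 + 4x3 + 1.85x4 + 2.6x5 ≥ 7.11   (density contribution)
  192x3 ≥ 70   (yellow component)
  x3 ≤ 4.5
  x1, x2, x3, x4, x5 ≥ 0.
The minimum-cost mix takes nothing from zinc oxide, barium sulfate, carbon black — only iron-oxide yellow, kaolin. The density contribution and yellow component requirements are met with equality.
Optimal quantities: iron-oxide yellow = 0.3646 kg, kaolin = 2.174 kg.
Objective = 2.06·0.3646 + 0.55·2.174 = 1.9468.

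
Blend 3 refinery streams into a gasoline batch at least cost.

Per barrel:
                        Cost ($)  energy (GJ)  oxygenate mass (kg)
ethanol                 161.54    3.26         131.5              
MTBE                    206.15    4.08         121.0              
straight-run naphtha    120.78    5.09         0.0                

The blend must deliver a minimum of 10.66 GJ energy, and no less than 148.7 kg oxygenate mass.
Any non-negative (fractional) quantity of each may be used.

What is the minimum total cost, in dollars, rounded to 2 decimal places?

$348.14

Set it up as a linear program. Let x1 = barrels of ethanol, x2 = barrels of MTBE, x3 = barrels of straight-run naphtha.
Minimise 161.54x1 + 206.15x2 + 120.78x3 subject to:
  3.26x1 + 4.08x2 + 5.09x3 ≥ 10.66   (energy)
  131.5x1 + 121x2 ≥ 148.7   (oxygenate mass)
  x1, x2, x3 ≥ 0.
The cheapest feasible vertex uses only ethanol, straight-run naphtha; MTBE is not used. The energy and oxygenate mass requirements are met with equality.
So ethanol = 1.130798 barrels, straight-run naphtha = 1.370058 barrels.
Cost = 161.54·1.130798 + 120.78·1.370058 = 348.1447.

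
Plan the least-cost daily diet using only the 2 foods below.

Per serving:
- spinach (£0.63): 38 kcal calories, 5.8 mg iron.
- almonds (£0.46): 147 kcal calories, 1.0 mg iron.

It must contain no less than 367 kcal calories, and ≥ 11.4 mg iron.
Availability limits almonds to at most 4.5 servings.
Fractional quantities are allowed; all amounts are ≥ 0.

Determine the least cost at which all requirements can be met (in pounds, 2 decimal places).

Set it up as a linear program. Let x1 = servings of spinach, x2 = servings of almonds.
min 0.63x1 + 0.46x2 subject to:
  38x1 + 147x2 ≥ 367   (calories)
  5.8x1 + 1x2 ≥ 11.4   (iron)
  x2 ≤ 4.5
  x1, x2 ≥ 0.
Both inputs are positive at the optimum. The calories and iron requirements are met with equality.
So spinach = 1.607 servings, almonds = 2.081 servings.
Hence cost = 0.63·1.607 + 0.46·2.081 = £1.9697.

£1.97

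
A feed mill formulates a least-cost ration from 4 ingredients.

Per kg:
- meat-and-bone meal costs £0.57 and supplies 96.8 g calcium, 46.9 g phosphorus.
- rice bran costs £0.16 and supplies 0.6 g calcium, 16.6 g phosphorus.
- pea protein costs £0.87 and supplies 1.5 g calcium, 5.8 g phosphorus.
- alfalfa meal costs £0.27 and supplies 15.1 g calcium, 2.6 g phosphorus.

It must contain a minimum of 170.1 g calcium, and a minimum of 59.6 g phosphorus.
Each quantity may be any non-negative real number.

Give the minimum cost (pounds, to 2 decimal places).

£1.00

Let x1 = kg of meat-and-bone meal, x2 = kg of rice bran, x3 = kg of pea protein, x4 = kg of alfalfa meal.
Minimize 0.57x1 + 0.16x2 + 0.87x3 + 0.27x4 subject to:
  96.8x1 + 0.6x2 + 1.5x3 + 15.1x4 ≥ 170.1   (calcium)
  46.9x1 + 16.6x2 + 5.8x3 + 2.6x4 ≥ 59.6   (phosphorus)
  x1, x2, x3, x4 ≥ 0.
At the optimum only meat-and-bone meal is positive (rice bran, pea protein, alfalfa meal = 0). Binding constraint: calcium.
Optimal quantities: meat-and-bone meal = 1.757 kg.
Hence cost = 0.57·1.757 = £1.0015.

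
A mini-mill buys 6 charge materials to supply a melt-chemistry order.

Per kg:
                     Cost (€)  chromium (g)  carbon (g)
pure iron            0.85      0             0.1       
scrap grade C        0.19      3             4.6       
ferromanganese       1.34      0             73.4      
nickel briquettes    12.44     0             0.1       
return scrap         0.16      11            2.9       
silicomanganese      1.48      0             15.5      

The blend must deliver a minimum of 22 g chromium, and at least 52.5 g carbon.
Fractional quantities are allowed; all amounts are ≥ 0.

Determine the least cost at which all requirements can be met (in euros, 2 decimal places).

Set it up as a linear program. Let x1 = kg of pure iron, x2 = kg of scrap grade C, x3 = kg of ferromanganese, x4 = kg of nickel briquettes, x5 = kg of return scrap, x6 = kg of silicomanganese.
min 0.85x1 + 0.19x2 + 1.34x3 + 12.44x4 + 0.16x5 + 1.48x6 subject to:
  3x2 + 11x5 ≥ 22   (chromium)
  0.1x1 + 4.6x2 + 73.4x3 + 0.1x4 + 2.9x5 + 15.5x6 ≥ 52.5   (carbon)
  x1, x2, x3, x4, x5, x6 ≥ 0.
At the optimum only ferromanganese, return scrap are positive (pure iron, scrap grade C, nickel briquettes, silicomanganese = 0). The chromium and carbon requirements are met with equality.
That vertex is x3 = 0.6362, x5 = 2.
Total cost: 1.34·0.6362 + 0.16·2 = 1.1725.

€1.17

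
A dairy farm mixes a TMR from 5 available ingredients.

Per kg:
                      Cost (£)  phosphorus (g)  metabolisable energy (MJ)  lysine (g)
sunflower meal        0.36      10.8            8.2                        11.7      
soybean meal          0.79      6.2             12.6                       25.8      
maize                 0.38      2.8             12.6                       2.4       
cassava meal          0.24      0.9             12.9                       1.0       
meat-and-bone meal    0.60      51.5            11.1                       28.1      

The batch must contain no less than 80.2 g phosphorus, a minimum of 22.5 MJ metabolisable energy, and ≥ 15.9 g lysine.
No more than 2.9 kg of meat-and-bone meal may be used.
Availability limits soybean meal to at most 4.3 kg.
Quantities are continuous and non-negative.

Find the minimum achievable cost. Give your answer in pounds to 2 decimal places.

Let x1 = kg of sunflower meal, x2 = kg of soybean meal, x3 = kg of maize, x4 = kg of cassava meal, x5 = kg of meat-and-bone meal.
Minimize 0.36x1 + 0.79x2 + 0.38x3 + 0.24x4 + 0.6x5 with:
  10.8x1 + 6.2x2 + 2.8x3 + 0.9x4 + 51.5x5 ≥ 80.2   (phosphorus)
  8.2x1 + 12.6x2 + 12.6x3 + 12.9x4 + 11.1x5 ≥ 22.5   (metabolisable energy)
  11.7x1 + 25.8x2 + 2.4x3 + 1x4 + 28.1x5 ≥ 15.9   (lysine)
  x5 ≤ 2.9
  x2 ≤ 4.3
  x1, x2, x3, x4, x5 ≥ 0.
At the optimum only cassava meal, meat-and-bone meal are positive (sunflower meal, soybean meal, maize = 0). There the phosphorus and metabolisable energy constraints are tight.
Optimal quantities: cassava meal = 0.4104 kg, meat-and-bone meal = 1.55 kg.
Hence cost = 0.24·0.4104 + 0.6·1.55 = £1.0285.

£1.03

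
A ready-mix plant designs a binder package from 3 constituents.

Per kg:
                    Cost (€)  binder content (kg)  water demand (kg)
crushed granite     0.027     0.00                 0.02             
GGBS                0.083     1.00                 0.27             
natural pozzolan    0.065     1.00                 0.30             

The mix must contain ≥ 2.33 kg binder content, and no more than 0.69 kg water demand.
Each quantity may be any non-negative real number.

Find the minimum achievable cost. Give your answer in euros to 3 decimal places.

€0.157

This is a linear program. Let x1 = kg of crushed granite, x2 = kg of GGBS, x3 = kg of natural pozzolan.
Minimise 0.027x1 + 0.083x2 + 0.065x3 s.t.:
  1x2 + 1x3 ≥ 2.33   (binder content)
  0.02x1 + 0.27x2 + 0.3x3 ≤ 0.69   (water demand)
  x1, x2, x3 ≥ 0.
The minimum-cost mix takes nothing from crushed granite — only GGBS, natural pozzolan. Binding constraints: binder content and water demand.
Solving gives x2 = 0.3, x3 = 2.03.
Total cost: 0.083·0.3 + 0.065·2.03 = 0.15685.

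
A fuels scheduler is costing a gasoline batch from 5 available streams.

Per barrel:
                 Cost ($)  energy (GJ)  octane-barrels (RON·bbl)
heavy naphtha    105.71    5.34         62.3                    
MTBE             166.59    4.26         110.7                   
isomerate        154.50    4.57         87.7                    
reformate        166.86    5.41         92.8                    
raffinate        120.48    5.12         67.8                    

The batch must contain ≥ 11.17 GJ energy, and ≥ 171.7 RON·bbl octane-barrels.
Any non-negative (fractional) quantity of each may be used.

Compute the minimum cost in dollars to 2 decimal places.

Set it up as a linear program. Let x1 = barrels of heavy naphtha, x2 = barrels of MTBE, x3 = barrels of isomerate, x4 = barrels of reformate, x5 = barrels of raffinate.
min 105.71x1 + 166.59x2 + 154.5x3 + 166.86x4 + 120.48x5 with:
  5.34x1 + 4.26x2 + 4.57x3 + 5.41x4 + 5.12x5 ≥ 11.17   (energy)
  62.3x1 + 110.7x2 + 87.7x3 + 92.8x4 + 67.8x5 ≥ 171.7   (octane-barrels)
  x1, x2, x3, x4, x5 ≥ 0.
At the optimum only heavy naphtha, MTBE are positive (isomerate, reformate, raffinate = 0). Binding constraints: energy and octane-barrels.
Optimal quantities: heavy naphtha = 1.5506 barrels, MTBE = 0.67842 barrels.
Total cost: 105.71·1.5506 + 166.59·0.67842 = 276.9319.

$276.93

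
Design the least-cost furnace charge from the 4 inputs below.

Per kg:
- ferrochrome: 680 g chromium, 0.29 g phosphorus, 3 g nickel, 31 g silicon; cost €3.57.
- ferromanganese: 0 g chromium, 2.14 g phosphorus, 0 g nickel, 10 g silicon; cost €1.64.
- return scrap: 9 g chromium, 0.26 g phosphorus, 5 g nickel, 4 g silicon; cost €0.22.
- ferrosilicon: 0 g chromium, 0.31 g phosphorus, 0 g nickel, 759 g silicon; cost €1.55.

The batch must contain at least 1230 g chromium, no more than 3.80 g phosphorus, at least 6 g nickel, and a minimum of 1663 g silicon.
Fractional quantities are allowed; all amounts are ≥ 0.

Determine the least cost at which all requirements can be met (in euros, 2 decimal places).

This is a linear program. Let x1 = kg of ferrochrome, x2 = kg of ferromanganese, x3 = kg of return scrap, x4 = kg of ferrosilicon.
Minimize 3.57x1 + 1.64x2 + 0.22x3 + 1.55x4 subject to:
  680x1 + 9x3 ≥ 1230   (chromium)
  0.29x1 + 2.14x2 + 0.26x3 + 0.31x4 ≤ 3.8   (phosphorus)
  3x1 + 5x3 ≥ 6   (nickel)
  31x1 + 10x2 + 4x3 + 759x4 ≥ 1663   (silicon)
  x1, x2, x3, x4 ≥ 0.
The minimum-cost mix takes nothing from ferromanganese — only ferrochrome, return scrap, ferrosilicon. The chromium, nickel, silicon requirements are met with equality.
That vertex is x1 = 1.807, x3 = 0.1156, x4 = 2.117.
Objective = 3.57·1.807 + 0.22·0.1156 + 1.55·2.117 = 9.7578.

€9.76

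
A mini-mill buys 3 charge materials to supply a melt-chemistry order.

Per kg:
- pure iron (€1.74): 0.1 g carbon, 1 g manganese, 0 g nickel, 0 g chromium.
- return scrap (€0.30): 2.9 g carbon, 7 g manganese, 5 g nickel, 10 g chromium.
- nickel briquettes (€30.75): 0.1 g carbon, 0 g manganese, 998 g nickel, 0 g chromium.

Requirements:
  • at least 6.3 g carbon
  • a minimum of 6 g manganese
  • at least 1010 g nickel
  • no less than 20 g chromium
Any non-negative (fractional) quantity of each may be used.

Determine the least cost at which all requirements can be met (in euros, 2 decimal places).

Treat it as an LP. Let x1 = kg of pure iron, x2 = kg of return scrap, x3 = kg of nickel briquettes.
min 1.74x1 + 0.3x2 + 30.75x3 subject to:
  0.1x1 + 2.9x2 + 0.1x3 ≥ 6.3   (carbon)
  1x1 + 7x2 ≥ 6   (manganese)
  5x2 + 998x3 ≥ 1010   (nickel)
  10x2 ≥ 20   (chromium)
  x1, x2, x3 ≥ 0.
At the optimum only return scrap, nickel briquettes are positive (pure iron = 0). There the carbon and nickel constraints are tight.
Optimal quantities: return scrap = 2.1379 kg, nickel briquettes = 1.0013 kg.
Total cost: 0.3·2.1379 + 30.75·1.0013 = 31.4313.

€31.43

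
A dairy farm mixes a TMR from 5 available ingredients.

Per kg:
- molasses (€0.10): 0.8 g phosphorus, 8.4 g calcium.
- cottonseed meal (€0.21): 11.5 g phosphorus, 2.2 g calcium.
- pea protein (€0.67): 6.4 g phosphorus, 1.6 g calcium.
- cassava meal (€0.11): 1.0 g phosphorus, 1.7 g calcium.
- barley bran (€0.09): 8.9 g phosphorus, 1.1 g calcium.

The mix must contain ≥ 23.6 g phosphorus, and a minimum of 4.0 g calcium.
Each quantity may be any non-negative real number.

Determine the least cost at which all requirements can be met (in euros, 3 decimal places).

Let x1 = kg of molasses, x2 = kg of cottonseed meal, x3 = kg of pea protein, x4 = kg of cassava meal, x5 = kg of barley bran.
Minimise 0.1x1 + 0.21x2 + 0.67x3 + 0.11x4 + 0.09x5 s.t.:
  0.8x1 + 11.5x2 + 6.4x3 + 1x4 + 8.9x5 ≥ 23.6   (phosphorus)
  8.4x1 + 2.2x2 + 1.6x3 + 1.7x4 + 1.1x5 ≥ 4   (calcium)
  x1, x2, x3, x4, x5 ≥ 0.
At the optimum only molasses, barley bran are positive (cottonseed meal, pea protein, cassava meal = 0). Binding constraints: phosphorus and calcium.
So molasses = 0.1305 kg, barley bran = 2.64 kg.
Hence cost = 0.1·0.1305 + 0.09·2.64 = €0.25065.

€0.251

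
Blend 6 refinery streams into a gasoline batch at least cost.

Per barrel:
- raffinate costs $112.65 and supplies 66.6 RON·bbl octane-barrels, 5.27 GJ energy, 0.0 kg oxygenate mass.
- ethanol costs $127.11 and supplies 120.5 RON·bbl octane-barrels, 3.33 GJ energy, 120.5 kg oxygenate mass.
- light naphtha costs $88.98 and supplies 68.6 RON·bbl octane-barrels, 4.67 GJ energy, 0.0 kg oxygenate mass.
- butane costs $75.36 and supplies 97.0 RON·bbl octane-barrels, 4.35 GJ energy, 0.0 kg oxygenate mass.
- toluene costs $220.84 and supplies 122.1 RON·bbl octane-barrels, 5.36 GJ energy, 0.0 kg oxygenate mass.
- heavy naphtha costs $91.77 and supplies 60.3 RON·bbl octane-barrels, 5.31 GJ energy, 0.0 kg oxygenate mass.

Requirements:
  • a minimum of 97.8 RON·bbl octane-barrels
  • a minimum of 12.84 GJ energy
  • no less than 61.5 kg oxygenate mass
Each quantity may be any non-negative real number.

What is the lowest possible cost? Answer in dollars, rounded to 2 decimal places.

This is a linear program. Let x1 = barrels of raffinate, x2 = barrels of ethanol, x3 = barrels of light naphtha, x4 = barrels of butane, x5 = barrels of toluene, x6 = barrels of heavy naphtha.
min 112.65x1 + 127.11x2 + 88.98x3 + 75.36x4 + 220.84x5 + 91.77x6 s.t.:
  66.6x1 + 120.5x2 + 68.6x3 + 97x4 + 122.1x5 + 60.3x6 ≥ 97.8   (octane-barrels)
  5.27x1 + 3.33x2 + 4.67x3 + 4.35x4 + 5.36x5 + 5.31x6 ≥ 12.84   (energy)
  120.5x2 ≥ 61.5   (oxygenate mass)
  x1, x2, x3, x4, x5, x6 ≥ 0.
The optimal basis is {ethanol, heavy naphtha}; raffinate, light naphtha, butane, toluene drop out. There the energy and oxygenate mass constraints are tight.
That vertex is x2 = 0.5104, x6 = 2.098.
Objective = 127.11·0.5104 + 91.77·2.098 = 257.4104.

$257.41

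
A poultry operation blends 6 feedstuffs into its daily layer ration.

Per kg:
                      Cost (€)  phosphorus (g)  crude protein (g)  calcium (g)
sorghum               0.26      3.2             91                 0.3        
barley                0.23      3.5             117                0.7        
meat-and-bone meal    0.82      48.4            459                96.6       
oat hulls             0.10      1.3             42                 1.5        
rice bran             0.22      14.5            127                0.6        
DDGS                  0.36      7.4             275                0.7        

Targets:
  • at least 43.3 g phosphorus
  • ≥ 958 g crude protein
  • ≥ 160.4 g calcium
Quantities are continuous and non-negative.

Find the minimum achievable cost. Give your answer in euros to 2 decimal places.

Let x1 = kg of sorghum, x2 = kg of barley, x3 = kg of meat-and-bone meal, x4 = kg of oat hulls, x5 = kg of rice bran, x6 = kg of DDGS.
Minimize 0.26x1 + 0.23x2 + 0.82x3 + 0.1x4 + 0.22x5 + 0.36x6 with:
  3.2x1 + 3.5x2 + 48.4x3 + 1.3x4 + 14.5x5 + 7.4x6 ≥ 43.3   (phosphorus)
  91x1 + 117x2 + 459x3 + 42x4 + 127x5 + 275x6 ≥ 958   (crude protein)
  0.3x1 + 0.7x2 + 96.6x3 + 1.5x4 + 0.6x5 + 0.7x6 ≥ 160.4   (calcium)
  x1, x2, x3, x4, x5, x6 ≥ 0.
The minimum-cost mix takes nothing from sorghum, barley, oat hulls, rice bran — only meat-and-bone meal, DDGS. The crude protein and calcium requirements are met with equality.
Solving gives x3 = 1.655, x6 = 0.7209.
Total cost: 0.82·1.655 + 0.36·0.7209 = 1.6166.

€1.62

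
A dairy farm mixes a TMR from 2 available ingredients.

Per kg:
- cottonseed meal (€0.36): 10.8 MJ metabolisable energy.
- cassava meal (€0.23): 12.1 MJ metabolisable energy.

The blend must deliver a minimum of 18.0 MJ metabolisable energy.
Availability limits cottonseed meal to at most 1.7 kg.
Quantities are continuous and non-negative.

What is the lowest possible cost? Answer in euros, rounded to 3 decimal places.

€0.342

This is a linear program. Let x1 = kg of cottonseed meal, x2 = kg of cassava meal.
Minimise 0.36x1 + 0.23x2 s.t.:
  10.8x1 + 12.1x2 ≥ 18   (metabolisable energy)
  x1 ≤ 1.7
  x1, x2 ≥ 0.
The minimum-cost mix takes nothing from cottonseed meal — only cassava meal. Binding constraint: metabolisable energy.
Optimal quantities: cassava meal = 1.488 kg.
Cost = 0.23·1.488 = 0.34224.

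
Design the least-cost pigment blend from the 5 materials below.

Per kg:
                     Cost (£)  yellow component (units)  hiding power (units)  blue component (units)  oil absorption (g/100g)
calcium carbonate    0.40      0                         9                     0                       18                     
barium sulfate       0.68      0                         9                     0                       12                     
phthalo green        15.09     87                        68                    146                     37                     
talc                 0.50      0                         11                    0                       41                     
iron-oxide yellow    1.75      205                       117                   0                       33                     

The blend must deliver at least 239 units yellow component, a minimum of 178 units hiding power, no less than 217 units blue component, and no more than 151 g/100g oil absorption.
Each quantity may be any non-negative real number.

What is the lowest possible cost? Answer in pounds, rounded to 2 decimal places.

This is a linear program. Let x1 = kg of calcium carbonate, x2 = kg of barium sulfate, x3 = kg of phthalo green, x4 = kg of talc, x5 = kg of iron-oxide yellow.
min 0.4x1 + 0.68x2 + 15.09x3 + 0.5x4 + 1.75x5 s.t.:
  87x3 + 205x5 ≥ 239   (yellow component)
  9x1 + 9x2 + 68x3 + 11x4 + 117x5 ≥ 178   (hiding power)
  146x3 ≥ 217   (blue component)
  18x1 + 12x2 + 37x3 + 41x4 + 33x5 ≤ 151   (oil absorption)
  x1, x2, x3, x4, x5 ≥ 0.
The minimum-cost mix takes nothing from calcium carbonate, barium sulfate, talc — only phthalo green, iron-oxide yellow. The hiding power and blue component requirements are met with equality.
That vertex is x3 = 1.4863, x5 = 0.65753.
Objective = 15.09·1.4863 + 1.75·0.65753 = 23.5789.

£23.58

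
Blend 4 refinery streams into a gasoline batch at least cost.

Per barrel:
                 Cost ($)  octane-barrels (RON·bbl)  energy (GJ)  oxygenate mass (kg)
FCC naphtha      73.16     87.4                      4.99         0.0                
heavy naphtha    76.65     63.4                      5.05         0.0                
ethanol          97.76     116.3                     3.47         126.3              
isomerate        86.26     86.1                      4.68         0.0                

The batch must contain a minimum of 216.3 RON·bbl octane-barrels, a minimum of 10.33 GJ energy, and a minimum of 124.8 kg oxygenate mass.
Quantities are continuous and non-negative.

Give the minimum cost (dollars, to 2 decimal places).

$197.78

This is a linear program. Let x1 = barrels of FCC naphtha, x2 = barrels of heavy naphtha, x3 = barrels of ethanol, x4 = barrels of isomerate.
min 73.16x1 + 76.65x2 + 97.76x3 + 86.26x4 s.t.:
  87.4x1 + 63.4x2 + 116.3x3 + 86.1x4 ≥ 216.3   (octane-barrels)
  4.99x1 + 5.05x2 + 3.47x3 + 4.68x4 ≥ 10.33   (energy)
  126.3x3 ≥ 124.8   (oxygenate mass)
  x1, x2, x3, x4 ≥ 0.
At the optimum only FCC naphtha, ethanol are positive (heavy naphtha, isomerate = 0). Binding constraints: energy and oxygenate mass.
Solving gives x1 = 1.383, x3 = 0.9881.
Objective = 73.16·1.383 + 97.76·0.9881 = 197.7769.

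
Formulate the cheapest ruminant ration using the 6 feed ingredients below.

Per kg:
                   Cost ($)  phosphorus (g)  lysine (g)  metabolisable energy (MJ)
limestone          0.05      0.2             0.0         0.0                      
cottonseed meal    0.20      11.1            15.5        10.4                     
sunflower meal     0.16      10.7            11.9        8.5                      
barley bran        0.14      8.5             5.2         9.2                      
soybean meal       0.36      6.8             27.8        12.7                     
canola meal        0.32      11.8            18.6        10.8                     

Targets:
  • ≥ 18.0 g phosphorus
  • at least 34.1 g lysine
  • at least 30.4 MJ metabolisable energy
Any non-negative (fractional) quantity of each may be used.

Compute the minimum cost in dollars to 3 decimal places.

Let x1 = kg of limestone, x2 = kg of cottonseed meal, x3 = kg of sunflower meal, x4 = kg of barley bran, x5 = kg of soybean meal, x6 = kg of canola meal.
min 0.05x1 + 0.2x2 + 0.16x3 + 0.14x4 + 0.36x5 + 0.32x6 with:
  0.2x1 + 11.1x2 + 10.7x3 + 8.5x4 + 6.8x5 + 11.8x6 ≥ 18   (phosphorus)
  15.5x2 + 11.9x3 + 5.2x4 + 27.8x5 + 18.6x6 ≥ 34.1   (lysine)
  10.4x2 + 8.5x3 + 9.2x4 + 12.7x5 + 10.8x6 ≥ 30.4   (metabolisable energy)
  x1, x2, x3, x4, x5, x6 ≥ 0.
The cheapest feasible vertex uses only sunflower meal, barley bran; limestone, cottonseed meal, soybean meal, canola meal are not used. The lysine and metabolisable energy requirements are met with equality.
Solving gives x3 = 2.384, x4 = 1.102.
Total cost: 0.16·2.384 + 0.14·1.102 = 0.53572.

$0.536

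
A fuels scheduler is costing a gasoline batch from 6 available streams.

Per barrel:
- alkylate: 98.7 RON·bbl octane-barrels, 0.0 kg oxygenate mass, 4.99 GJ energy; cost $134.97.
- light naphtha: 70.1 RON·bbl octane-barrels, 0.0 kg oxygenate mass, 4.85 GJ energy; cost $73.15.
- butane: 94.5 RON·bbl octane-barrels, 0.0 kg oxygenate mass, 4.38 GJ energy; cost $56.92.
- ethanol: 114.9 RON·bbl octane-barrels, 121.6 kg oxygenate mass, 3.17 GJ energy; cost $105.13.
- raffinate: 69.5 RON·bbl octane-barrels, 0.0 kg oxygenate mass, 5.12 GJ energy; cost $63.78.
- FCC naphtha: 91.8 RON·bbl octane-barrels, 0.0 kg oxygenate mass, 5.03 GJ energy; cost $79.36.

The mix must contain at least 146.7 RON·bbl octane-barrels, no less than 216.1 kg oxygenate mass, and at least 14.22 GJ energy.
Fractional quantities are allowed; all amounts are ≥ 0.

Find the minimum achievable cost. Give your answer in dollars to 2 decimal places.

$293.79

This is a linear program. Let x1 = barrels of alkylate, x2 = barrels of light naphtha, x3 = barrels of butane, x4 = barrels of ethanol, x5 = barrels of raffinate, x6 = barrels of FCC naphtha.
Minimize 134.97x1 + 73.15x2 + 56.92x3 + 105.13x4 + 63.78x5 + 79.36x6 s.t.:
  98.7x1 + 70.1x2 + 94.5x3 + 114.9x4 + 69.5x5 + 91.8x6 ≥ 146.7   (octane-barrels)
  121.6x4 ≥ 216.1   (oxygenate mass)
  4.99x1 + 4.85x2 + 4.38x3 + 3.17x4 + 5.12x5 + 5.03x6 ≥ 14.22   (energy)
  x1, x2, x3, x4, x5, x6 ≥ 0.
At the optimum only ethanol, raffinate are positive (alkylate, light naphtha, butane, FCC naphtha = 0). There the oxygenate mass and energy constraints are tight.
Solving gives x4 = 1.7771, x5 = 1.677.
Cost = 105.13·1.7771 + 63.78·1.677 = 293.7856.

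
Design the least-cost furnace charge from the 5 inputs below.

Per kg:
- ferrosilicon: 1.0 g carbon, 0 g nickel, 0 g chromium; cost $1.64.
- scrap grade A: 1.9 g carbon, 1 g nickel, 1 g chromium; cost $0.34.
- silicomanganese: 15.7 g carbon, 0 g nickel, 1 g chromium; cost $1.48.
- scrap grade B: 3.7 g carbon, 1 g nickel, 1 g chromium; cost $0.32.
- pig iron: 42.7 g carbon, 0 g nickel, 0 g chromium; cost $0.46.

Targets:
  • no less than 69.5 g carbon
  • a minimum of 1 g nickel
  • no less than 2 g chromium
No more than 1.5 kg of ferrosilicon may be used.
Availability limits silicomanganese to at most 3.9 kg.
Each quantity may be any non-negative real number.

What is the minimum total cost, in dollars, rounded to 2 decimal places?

Let x1 = kg of ferrosilicon, x2 = kg of scrap grade A, x3 = kg of silicomanganese, x4 = kg of scrap grade B, x5 = kg of pig iron.
min 1.64x1 + 0.34x2 + 1.48x3 + 0.32x4 + 0.46x5 s.t.:
  1x1 + 1.9x2 + 15.7x3 + 3.7x4 + 42.7x5 ≥ 69.5   (carbon)
  1x2 + 1x4 ≥ 1   (nickel)
  1x2 + 1x3 + 1x4 ≥ 2   (chromium)
  x1 ≤ 1.5
  x3 ≤ 3.9
  x1, x2, x3, x4, x5 ≥ 0.
The optimal basis is {scrap grade B, pig iron}; ferrosilicon, scrap grade A, silicomanganese drop out. There the carbon and chromium constraints are tight.
So scrap grade B = 2 kg, pig iron = 1.454 kg.
Objective = 0.32·2 + 0.46·1.454 = 1.3088.

$1.31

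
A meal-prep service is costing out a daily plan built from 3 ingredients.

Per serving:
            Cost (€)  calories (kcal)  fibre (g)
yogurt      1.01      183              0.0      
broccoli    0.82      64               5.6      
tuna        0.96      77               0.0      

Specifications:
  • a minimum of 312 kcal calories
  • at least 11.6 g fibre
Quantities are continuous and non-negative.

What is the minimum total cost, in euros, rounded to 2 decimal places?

€2.69

Let x1 = servings of yogurt, x2 = servings of broccoli, x3 = servings of tuna.
min 1.01x1 + 0.82x2 + 0.96x3 s.t.:
  183x1 + 64x2 + 77x3 ≥ 312   (calories)
  5.6x2 ≥ 11.6   (fibre)
  x1, x2, x3 ≥ 0.
The cheapest feasible vertex uses only yogurt, broccoli; tuna is not used. There the calories and fibre constraints are tight.
So yogurt = 0.9805 servings, broccoli = 2.071 servings.
Objective = 1.01·0.9805 + 0.82·2.071 = 2.6885.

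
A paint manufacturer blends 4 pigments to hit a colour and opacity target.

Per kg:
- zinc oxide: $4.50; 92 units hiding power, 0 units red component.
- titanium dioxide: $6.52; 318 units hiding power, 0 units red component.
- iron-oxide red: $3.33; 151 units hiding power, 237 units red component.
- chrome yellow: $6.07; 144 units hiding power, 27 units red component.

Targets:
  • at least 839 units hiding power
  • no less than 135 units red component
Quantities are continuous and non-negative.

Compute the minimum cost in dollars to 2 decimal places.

$17.34

This is a linear program. Let x1 = kg of zinc oxide, x2 = kg of titanium dioxide, x3 = kg of iron-oxide red, x4 = kg of chrome yellow.
min 4.5x1 + 6.52x2 + 3.33x3 + 6.07x4 s.t.:
  92x1 + 318x2 + 151x3 + 144x4 ≥ 839   (hiding power)
  237x3 + 27x4 ≥ 135   (red component)
  x1, x2, x3, x4 ≥ 0.
At the optimum only titanium dioxide, iron-oxide red are positive (zinc oxide, chrome yellow = 0). Binding constraints: hiding power and red component.
Optimal quantities: titanium dioxide = 2.368 kg, iron-oxide red = 0.5696 kg.
Cost = 6.52·2.368 + 3.33·0.5696 = 17.3361.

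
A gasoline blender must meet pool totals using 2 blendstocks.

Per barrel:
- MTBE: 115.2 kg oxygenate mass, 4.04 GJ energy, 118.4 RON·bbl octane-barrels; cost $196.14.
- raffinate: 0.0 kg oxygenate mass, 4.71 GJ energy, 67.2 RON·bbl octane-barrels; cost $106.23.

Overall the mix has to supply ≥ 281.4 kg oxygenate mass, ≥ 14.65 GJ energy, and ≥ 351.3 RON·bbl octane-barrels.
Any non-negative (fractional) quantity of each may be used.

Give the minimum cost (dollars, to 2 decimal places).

Let x1 = barrels of MTBE, x2 = barrels of raffinate.
min 196.14x1 + 106.23x2 subject to:
  115.2x1 ≥ 281.4   (oxygenate mass)
  4.04x1 + 4.71x2 ≥ 14.65   (energy)
  118.4x1 + 67.2x2 ≥ 351.3   (octane-barrels)
  x1, x2 ≥ 0.
Both inputs are positive at the optimum. Binding constraints: oxygenate mass and energy.
So MTBE = 2.44271 barrels, raffinate = 1.01517 barrels.
Total cost: 196.14·2.44271 + 106.23·1.01517 = 586.9546.

$586.95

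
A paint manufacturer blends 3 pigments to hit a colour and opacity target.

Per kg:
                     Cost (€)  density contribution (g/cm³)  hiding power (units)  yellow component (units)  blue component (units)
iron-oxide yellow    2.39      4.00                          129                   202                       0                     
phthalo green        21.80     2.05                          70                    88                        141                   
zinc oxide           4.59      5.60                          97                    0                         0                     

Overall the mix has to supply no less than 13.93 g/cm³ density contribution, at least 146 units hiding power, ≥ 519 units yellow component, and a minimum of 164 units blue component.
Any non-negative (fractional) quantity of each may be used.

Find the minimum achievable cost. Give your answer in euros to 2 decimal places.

€32.25

Let x1 = kg of iron-oxide yellow, x2 = kg of phthalo green, x3 = kg of zinc oxide.
Minimize 2.39x1 + 21.8x2 + 4.59x3 s.t.:
  4x1 + 2.05x2 + 5.6x3 ≥ 13.93   (density contribution)
  129x1 + 70x2 + 97x3 ≥ 146   (hiding power)
  202x1 + 88x2 ≥ 519   (yellow component)
  141x2 ≥ 164   (blue component)
  x1, x2, x3 ≥ 0.
The optimal basis is {iron-oxide yellow, phthalo green}; zinc oxide drops out. Binding constraints: density contribution and blue component.
Optimal quantities: iron-oxide yellow = 2.886 kg, phthalo green = 1.163 kg.
Objective = 2.39·2.886 + 21.8·1.163 = 32.2509.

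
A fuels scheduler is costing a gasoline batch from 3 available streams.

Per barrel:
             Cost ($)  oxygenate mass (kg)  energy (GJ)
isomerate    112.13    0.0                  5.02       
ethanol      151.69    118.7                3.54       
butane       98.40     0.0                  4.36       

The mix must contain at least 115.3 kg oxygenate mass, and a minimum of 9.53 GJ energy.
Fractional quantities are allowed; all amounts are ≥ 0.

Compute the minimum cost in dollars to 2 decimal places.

$283.41

This is a linear program. Let x1 = barrels of isomerate, x2 = barrels of ethanol, x3 = barrels of butane.
Minimize 112.13x1 + 151.69x2 + 98.4x3 s.t.:
  118.7x2 ≥ 115.3   (oxygenate mass)
  5.02x1 + 3.54x2 + 4.36x3 ≥ 9.53   (energy)
  x1, x2, x3 ≥ 0.
The cheapest feasible vertex uses only isomerate, ethanol; butane is not used. The oxygenate mass and energy requirements are met with equality.
Solving gives x1 = 1.21343, x2 = 0.971356.
Objective = 112.13·1.21343 + 151.69·0.971356 = 283.4069.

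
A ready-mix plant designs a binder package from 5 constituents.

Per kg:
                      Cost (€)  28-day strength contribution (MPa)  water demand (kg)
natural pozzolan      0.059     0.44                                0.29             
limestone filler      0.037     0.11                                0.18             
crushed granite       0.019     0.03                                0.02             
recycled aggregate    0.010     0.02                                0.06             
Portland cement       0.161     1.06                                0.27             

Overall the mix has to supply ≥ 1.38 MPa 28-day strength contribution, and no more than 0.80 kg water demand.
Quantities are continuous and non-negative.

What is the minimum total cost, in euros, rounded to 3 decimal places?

Treat it as an LP. Let x1 = kg of natural pozzolan, x2 = kg of limestone filler, x3 = kg of crushed granite, x4 = kg of recycled aggregate, x5 = kg of Portland cement.
Minimise 0.059x1 + 0.037x2 + 0.019x3 + 0.01x4 + 0.161x5 with:
  0.44x1 + 0.11x2 + 0.03x3 + 0.02x4 + 1.06x5 ≥ 1.38   (28-day strength contribution)
  0.29x1 + 0.18x2 + 0.02x3 + 0.06x4 + 0.27x5 ≤ 0.8   (water demand)
  x1, x2, x3, x4, x5 ≥ 0.
The minimum-cost mix takes nothing from limestone filler, crushed granite, recycled aggregate — only natural pozzolan, Portland cement. Binding constraints: 28-day strength contribution and water demand.
Solving gives x1 = 2.521, x5 = 0.2556.
Cost = 0.059·2.521 + 0.161·0.2556 = 0.18989.

€0.190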